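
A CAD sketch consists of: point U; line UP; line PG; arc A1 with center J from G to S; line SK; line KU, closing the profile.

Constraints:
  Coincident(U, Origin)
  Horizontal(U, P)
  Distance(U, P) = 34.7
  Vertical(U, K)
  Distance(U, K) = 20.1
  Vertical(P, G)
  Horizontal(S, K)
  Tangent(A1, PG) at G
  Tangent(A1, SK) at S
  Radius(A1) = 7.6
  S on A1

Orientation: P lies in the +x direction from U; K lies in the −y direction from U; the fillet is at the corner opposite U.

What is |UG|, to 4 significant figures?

36.88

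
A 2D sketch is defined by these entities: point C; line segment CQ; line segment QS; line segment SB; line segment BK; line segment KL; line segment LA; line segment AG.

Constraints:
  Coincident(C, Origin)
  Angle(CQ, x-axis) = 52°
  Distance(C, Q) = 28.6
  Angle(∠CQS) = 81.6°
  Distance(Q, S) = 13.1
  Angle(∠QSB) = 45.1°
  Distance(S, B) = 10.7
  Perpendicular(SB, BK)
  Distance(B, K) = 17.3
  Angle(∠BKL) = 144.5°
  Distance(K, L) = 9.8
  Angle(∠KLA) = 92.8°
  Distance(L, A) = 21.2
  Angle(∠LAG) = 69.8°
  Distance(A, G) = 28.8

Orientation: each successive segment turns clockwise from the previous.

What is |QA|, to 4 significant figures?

22.54

∠BKL = 144.5° gives KL at 53.20° from the x-axis; with |KL| = 9.8, L = (22.21, 38.44). ∠KLA = 92.8° gives LA at -34.00° from the x-axis; with |LA| = 21.2, A = (39.78, 26.58). Then |QA| = |A − Q| = 22.54.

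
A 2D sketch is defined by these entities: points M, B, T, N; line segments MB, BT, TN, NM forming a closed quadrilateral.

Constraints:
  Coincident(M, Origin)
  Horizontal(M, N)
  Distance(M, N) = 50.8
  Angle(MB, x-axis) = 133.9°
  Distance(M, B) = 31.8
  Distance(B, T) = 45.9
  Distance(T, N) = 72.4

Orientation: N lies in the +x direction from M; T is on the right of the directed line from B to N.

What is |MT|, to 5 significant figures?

28.997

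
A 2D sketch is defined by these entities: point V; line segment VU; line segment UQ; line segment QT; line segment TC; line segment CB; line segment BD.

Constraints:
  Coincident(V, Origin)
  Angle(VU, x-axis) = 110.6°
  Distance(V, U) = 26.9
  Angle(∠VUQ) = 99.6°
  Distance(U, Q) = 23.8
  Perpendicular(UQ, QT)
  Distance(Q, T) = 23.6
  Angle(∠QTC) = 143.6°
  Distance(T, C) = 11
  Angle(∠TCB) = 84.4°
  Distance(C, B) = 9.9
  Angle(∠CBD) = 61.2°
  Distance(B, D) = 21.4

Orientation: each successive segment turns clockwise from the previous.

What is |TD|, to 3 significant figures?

7.95

V is at the origin; VU runs at 110.6° with length 26.9, so U = (-9.46, 25.2). ∠VUQ = 99.6° gives UQ at 30.2° from the x-axis; with |UQ| = 23.8, Q = (11.1, 37.2). The perpendicularity gives QT at right angles to UQ, so QT runs at -59.8°; with |QT| = 23.6, T = (23.0, 16.8). ∠QTC = 143.6° gives TC at -96.2° from the x-axis; with |TC| = 11.0, C = (21.8, 5.82). ∠TCB = 84.4° gives CB at 168° from the x-axis; with |CB| = 9.9, B = (12.1, 7.84). ∠CBD = 61.2° gives BD at 49.4° from the x-axis; with |BD| = 21.4, D = (26.0, 24.1). Then |TD| = |D − T| = 7.95.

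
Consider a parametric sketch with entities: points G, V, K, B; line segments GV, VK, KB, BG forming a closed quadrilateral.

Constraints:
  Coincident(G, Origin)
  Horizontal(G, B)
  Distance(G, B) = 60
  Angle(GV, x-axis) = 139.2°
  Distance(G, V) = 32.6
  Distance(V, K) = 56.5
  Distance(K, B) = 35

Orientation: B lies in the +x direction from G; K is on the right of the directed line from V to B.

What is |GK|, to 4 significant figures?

25.83

Checks: |VK| = 56.50 ✓; |KB| = 35.00 ✓.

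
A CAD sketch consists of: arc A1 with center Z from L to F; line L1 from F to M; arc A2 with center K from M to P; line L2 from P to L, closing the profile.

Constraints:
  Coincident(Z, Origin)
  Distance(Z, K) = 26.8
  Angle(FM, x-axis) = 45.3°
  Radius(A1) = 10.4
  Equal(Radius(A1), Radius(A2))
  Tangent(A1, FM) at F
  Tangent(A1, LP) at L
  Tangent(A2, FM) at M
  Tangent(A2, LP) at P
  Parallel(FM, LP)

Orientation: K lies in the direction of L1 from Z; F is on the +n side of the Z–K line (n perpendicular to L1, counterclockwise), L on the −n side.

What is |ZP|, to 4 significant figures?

28.75

The slot axis is L1's direction at 45.3°, so u = (cos 45.3°, sin 45.3°) = (0.7034, 0.7108) and n = (−sin 45.3°, cos 45.3°) = (-0.7108, 0.7034). Z is at the origin and K lies 26.8 along u from Z, so K = 26.8·u = (18.85, 19.05). Tangency of A1 to both parallel lines with radius 10.4 puts F and L at Z ± 10.4·n: F = (-7.392, 7.315), L = (7.392, -7.315). Equal radii place M and P the same way about K: M = K + 10.4·n = (11.46, 26.36), P = K − 10.4·n = (26.24, 11.73). Then |ZP| = |P − Z| = 28.75.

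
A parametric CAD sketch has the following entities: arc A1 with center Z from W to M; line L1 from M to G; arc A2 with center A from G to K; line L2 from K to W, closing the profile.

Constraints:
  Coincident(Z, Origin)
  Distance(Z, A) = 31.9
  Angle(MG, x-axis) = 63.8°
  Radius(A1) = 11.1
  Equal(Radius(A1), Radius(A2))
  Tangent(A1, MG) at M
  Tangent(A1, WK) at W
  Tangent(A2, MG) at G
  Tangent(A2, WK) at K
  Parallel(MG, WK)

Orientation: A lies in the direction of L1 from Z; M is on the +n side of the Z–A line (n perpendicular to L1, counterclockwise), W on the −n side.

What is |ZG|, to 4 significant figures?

33.78

The slot axis is L1's direction at 63.8°, so u = (cos 63.8°, sin 63.8°) = (0.4415, 0.8973) and n = (−sin 63.8°, cos 63.8°) = (-0.8973, 0.4415). Z is at the origin and A lies 31.9 along u from Z, so A = 31.9·u = (14.08, 28.62). Tangency of A1 to both parallel lines with radius 11.1 puts M and W at Z ± 11.1·n: M = (-9.960, 4.901), W = (9.960, -4.901). Equal radii place G and K the same way about A: G = A + 11.1·n = (4.124, 33.52), K = A − 11.1·n = (24.04, 23.72). Then |ZG| = |G − Z| = 33.78.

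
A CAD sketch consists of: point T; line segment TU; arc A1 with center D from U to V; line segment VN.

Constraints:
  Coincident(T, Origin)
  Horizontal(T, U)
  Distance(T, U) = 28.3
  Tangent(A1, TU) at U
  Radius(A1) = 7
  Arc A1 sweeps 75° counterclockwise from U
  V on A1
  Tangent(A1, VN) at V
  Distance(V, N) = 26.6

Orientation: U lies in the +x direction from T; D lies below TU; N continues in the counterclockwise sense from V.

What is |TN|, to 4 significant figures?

34.18

On A1, U sits at bearing 90° from D; a 75° counterclockwise sweep puts V at bearing 165°, so V = D + 7.0·(cos 165°, sin 165°) = (21.54, -5.188). The tangent condition forces DV to be normal to VN, so VN runs along (−sin 165°, cos 165°); with |VN| = 26.6, N = (14.65, -30.88). Then |TN| = |N − T| = 34.18.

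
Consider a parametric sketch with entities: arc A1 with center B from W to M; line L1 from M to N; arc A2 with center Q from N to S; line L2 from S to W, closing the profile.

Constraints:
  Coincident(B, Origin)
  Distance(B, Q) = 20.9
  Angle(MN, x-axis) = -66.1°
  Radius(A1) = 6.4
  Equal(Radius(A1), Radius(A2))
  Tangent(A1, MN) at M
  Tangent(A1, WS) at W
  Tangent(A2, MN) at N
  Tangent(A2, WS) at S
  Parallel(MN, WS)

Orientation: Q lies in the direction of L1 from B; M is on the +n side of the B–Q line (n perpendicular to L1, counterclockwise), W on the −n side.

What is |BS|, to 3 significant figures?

21.9

The slot axis is L1's direction at -66.1°, so u = (cos -66.1°, sin -66.1°) = (0.405, -0.914) and n = (−sin -66.1°, cos -66.1°) = (0.914, 0.405). B is at the origin and Q lies 20.9 along u from B, so Q = 20.9·u = (8.47, -19.1). Tangency of A1 to both parallel lines with radius 6.4 puts M and W at B ± 6.4·n: M = (5.85, 2.59), W = (-5.85, -2.59). Equal radii place N and S the same way about Q: N = Q + 6.4·n = (14.3, -16.5), S = Q − 6.4·n = (2.62, -21.7). Then |BS| = |S − B| = 21.9.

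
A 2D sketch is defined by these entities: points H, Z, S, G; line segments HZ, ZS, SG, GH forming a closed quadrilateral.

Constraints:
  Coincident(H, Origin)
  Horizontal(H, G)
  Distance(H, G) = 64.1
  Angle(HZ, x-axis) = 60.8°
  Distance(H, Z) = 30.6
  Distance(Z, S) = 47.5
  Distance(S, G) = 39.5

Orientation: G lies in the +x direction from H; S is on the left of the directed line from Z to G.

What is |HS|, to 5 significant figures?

72.354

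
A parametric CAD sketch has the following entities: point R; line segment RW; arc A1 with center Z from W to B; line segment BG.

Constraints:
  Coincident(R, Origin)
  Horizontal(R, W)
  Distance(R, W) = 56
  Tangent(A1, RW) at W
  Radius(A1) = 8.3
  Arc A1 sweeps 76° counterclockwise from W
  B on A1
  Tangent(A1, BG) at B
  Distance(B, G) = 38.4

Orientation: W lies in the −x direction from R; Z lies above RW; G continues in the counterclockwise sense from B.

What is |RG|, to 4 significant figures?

58.23

R is at the origin; RW is horizontal with |RW| = 56.0 and W on the −x side, so W = (-56.00, 0.000). Since A1 is tangent to RW there, ZW ⟂ RW, so Z = W + (0, 8.3) = (-56.00, 8.300). On A1, W sits at bearing -90° from Z; a 76° counterclockwise sweep puts B at bearing -14°, so B = Z + 8.3·(cos -14°, sin -14°) = (-47.95, 6.292). Since A1 is tangent to BG there, ZB ⟂ BG, so BG runs along (−sin -14°, cos -14°); with |BG| = 38.4, G = (-38.66, 43.55). Then |RG| = |G − R| = 58.23.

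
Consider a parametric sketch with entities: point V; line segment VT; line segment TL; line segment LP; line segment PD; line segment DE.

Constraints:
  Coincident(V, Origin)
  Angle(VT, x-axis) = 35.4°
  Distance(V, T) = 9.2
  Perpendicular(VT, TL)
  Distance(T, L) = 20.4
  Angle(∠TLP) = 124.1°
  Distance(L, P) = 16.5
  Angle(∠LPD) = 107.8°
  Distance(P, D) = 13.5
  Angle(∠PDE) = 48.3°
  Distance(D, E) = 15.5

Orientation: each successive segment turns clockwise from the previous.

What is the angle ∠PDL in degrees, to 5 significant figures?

40.271°

∠TLP = 124.1° gives LP at -110.50° from the x-axis; with |LP| = 16.5, P = (13.538, -26.754). ∠LPD = 107.8° gives PD at 177.30° from the x-axis; with |PD| = 13.5, D = (0.053077, -26.118). Then cos ∠PDL = DP·DL / (|DP||DL|), giving 40.271°.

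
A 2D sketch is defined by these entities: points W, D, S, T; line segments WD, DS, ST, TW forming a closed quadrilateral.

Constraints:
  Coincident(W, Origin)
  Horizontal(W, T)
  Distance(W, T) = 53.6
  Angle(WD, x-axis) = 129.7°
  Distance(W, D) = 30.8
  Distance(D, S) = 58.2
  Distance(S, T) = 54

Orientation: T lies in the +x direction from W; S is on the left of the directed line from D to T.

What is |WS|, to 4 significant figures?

59.31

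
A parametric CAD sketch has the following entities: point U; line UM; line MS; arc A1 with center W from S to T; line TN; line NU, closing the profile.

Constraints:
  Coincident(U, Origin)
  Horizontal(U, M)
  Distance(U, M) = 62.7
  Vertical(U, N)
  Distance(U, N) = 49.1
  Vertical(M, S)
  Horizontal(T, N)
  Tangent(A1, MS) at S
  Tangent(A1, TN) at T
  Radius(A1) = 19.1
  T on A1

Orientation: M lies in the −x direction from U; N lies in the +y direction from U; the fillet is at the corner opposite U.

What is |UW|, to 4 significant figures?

52.92

U is at the origin; UM is horizontal with |UM| = 62.7 and M on the −x side, so M = (-62.70, 0.000). U and N share the same x with |UN| = 49.1 and N on the +y side, so N = (0.000, 49.10). The virtual corner opposite U is at (-62.70, 49.10). A1 meets MS tangentially, so WS is at right angles to MS and the tangent condition forces WT to be normal to TN, with radius 19.1, so the center W sits 19.1 in from both sides at W = (-43.60, 30.00). Then |UW| = |W − U| = 52.92.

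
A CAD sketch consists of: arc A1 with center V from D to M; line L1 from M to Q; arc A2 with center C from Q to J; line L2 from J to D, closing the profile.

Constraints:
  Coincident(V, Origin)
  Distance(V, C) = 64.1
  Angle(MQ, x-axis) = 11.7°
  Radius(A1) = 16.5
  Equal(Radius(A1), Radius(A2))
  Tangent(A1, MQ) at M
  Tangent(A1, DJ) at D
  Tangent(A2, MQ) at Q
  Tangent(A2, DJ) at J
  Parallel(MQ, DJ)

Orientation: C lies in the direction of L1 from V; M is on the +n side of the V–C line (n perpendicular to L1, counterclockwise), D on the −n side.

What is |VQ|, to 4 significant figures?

66.19

The slot axis is L1's direction at 11.7°, so u = (cos 11.7°, sin 11.7°) = (0.9792, 0.2028) and n = (−sin 11.7°, cos 11.7°) = (-0.2028, 0.9792). V is at the origin and C lies 64.1 along u from V, so C = 64.1·u = (62.77, 13.00). Tangency of A1 to both parallel lines with radius 16.5 puts M and D at V ± 16.5·n: M = (-3.346, 16.16), D = (3.346, -16.16). Equal radii place Q and J the same way about C: Q = C + 16.5·n = (59.42, 29.16), J = C − 16.5·n = (66.11, -3.159). Then |VQ| = |Q − V| = 66.19.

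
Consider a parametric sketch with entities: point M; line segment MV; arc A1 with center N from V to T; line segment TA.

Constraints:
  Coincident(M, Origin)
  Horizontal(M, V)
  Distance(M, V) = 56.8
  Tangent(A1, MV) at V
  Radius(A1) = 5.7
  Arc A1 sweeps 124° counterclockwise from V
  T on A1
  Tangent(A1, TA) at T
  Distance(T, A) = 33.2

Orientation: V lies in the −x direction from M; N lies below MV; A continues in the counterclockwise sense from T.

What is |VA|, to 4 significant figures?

38.95

M is at the origin; MV is horizontal with |MV| = 56.8 and V on the −x side, so V = (-56.80, 0.000). Since A1 is tangent to MV there, NV ⟂ MV, so N = V + (0, -5.7) = (-56.80, -5.700). On A1, V sits at bearing 90° from N; a 124° counterclockwise sweep puts T at bearing 214°, so T = N + 5.7·(cos 214°, sin 214°) = (-61.53, -8.887). The tangent condition forces NT to be normal to TA, so TA runs along (−sin 214°, cos 214°); with |TA| = 33.2, A = (-42.96, -36.41). Then |VA| = |A − V| = 38.95.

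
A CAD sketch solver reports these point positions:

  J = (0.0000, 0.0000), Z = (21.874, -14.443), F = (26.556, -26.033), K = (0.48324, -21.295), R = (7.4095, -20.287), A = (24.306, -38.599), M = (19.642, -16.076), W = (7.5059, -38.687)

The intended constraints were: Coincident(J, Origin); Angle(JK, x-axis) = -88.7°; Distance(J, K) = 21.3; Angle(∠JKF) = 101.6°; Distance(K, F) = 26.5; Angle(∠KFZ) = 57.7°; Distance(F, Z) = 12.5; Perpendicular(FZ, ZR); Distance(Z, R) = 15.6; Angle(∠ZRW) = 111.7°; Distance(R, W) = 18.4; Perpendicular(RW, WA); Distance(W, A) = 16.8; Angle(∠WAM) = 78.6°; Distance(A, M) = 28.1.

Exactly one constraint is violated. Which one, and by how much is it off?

Distance(A, M) = 28.1 — off by 5.10.

J = (0.00, 0.00) ✓; JK at -88.70° ✓; |JK| = 21.30 ✓; ∠JKF = 101.6° ✓; |KF| = 26.50 ✓; ∠KFZ = 57.70° ✓; |FZ| = 12.50 ✓; ∠(FZ, ZR) = 90.00° ✓; |ZR| = 15.60 ✓; ∠ZRW = 111.7° ✓; |RW| = 18.40 ✓; ∠(RW, WA) = 90.00° ✓; |WA| = 16.80 ✓; ∠WAM = 78.60° ✓; |AM| = 23.00 ✗.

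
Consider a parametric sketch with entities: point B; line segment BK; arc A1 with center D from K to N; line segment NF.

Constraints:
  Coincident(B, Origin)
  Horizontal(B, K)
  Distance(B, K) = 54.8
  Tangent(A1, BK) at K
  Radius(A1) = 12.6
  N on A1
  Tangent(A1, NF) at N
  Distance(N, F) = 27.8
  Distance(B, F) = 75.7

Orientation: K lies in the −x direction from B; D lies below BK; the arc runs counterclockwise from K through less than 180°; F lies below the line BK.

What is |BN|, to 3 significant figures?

68.8

Checks: |DN| = 12.60 ✓; ∠(DN, NF) = 90.00° ✓; |NF| = 27.80 ✓; |BF| = 75.70 ✓.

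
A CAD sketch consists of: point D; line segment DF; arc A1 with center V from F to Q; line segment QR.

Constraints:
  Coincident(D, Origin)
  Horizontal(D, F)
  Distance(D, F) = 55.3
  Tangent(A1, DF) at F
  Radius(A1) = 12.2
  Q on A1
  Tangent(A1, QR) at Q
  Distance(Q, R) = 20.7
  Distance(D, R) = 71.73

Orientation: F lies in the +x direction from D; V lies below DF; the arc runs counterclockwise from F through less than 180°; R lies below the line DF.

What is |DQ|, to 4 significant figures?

51.73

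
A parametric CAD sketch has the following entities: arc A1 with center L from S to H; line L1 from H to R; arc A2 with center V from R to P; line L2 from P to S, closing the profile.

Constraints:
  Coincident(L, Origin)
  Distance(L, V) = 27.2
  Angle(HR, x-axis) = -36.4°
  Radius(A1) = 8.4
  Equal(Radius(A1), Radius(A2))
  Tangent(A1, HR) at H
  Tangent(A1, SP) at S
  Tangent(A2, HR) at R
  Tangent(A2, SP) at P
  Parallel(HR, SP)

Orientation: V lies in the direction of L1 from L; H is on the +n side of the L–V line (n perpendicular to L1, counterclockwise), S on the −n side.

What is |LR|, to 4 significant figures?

28.47

Tangency of A1 to both parallel lines with radius 8.4 puts H and S at L ± 8.4·n: H = (4.985, 6.761), S = (-4.985, -6.761). Equal radii place R and P the same way about V: R = V + 8.4·n = (26.88, -9.380), P = V − 8.4·n = (16.91, -22.90). Then |LR| = |R − L| = 28.47.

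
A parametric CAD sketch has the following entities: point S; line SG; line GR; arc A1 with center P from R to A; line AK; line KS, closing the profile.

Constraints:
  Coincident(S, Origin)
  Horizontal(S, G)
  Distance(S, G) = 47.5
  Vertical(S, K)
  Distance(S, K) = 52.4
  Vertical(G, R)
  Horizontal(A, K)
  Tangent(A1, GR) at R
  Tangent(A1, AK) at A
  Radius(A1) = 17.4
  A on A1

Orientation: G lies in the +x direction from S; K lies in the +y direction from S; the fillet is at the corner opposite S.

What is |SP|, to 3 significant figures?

46.2

S is at the origin; SG is horizontal with |SG| = 47.5 and G on the +x side, so G = (47.5, 0.00). SK is vertical with |SK| = 52.4 and K on the +y side, so K = (0.00, 52.4). The virtual corner opposite S is at (47.5, 52.4). Since A1 is tangent to GR there, PR ⟂ GR and tangency of A1 to AK means the radius PA is perpendicular to AK, with radius 17.4, so the center P sits 17.4 in from both sides at P = (30.1, 35.0). Then |SP| = |P − S| = 46.2.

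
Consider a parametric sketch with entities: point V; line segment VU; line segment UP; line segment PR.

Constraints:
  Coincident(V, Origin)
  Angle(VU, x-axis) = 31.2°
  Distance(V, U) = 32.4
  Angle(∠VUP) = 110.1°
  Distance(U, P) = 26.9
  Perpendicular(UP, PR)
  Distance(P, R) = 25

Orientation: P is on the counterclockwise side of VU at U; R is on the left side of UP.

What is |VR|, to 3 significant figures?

38.4

V is at the origin; VU runs at 31.2° with length 32.4, so U = 32.4·(cos 31.2°, sin 31.2°) = (27.7, 16.8). ∠VUP = 110.1°, so UP runs at 31.2° + (180° − 110.1°) = 101° from the x-axis; with |UP| = 26.9, P = U + 26.9·(cos 101°, sin 101°) = (22.5, 43.2). UP ⟂ PR; with |PR| = 25.0 on the left of UP, R = P + 25.0·(-0.981, -0.193) = (-2.00, 38.4). Then |VR| = |R − V| = 38.4.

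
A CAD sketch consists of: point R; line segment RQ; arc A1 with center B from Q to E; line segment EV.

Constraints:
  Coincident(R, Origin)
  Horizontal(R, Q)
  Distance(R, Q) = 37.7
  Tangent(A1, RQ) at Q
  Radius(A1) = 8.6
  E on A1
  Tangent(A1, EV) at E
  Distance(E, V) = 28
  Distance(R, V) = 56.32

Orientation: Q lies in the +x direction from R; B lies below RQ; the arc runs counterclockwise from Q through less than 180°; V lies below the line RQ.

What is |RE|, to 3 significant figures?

32.4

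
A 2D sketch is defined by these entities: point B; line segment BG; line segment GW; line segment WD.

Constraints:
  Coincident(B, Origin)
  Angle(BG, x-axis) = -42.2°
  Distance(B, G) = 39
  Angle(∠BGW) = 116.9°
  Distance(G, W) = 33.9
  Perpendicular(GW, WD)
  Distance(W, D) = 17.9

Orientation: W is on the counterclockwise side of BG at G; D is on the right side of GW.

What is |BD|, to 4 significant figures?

73.70

B is at the origin; BG runs at -42.2° with length 39.0, so G = 39.0·(cos -42.2°, sin -42.2°) = (28.89, -26.20). ∠BGW = 116.9°, so GW runs at -42.2° + (180° − 116.9°) = 20.90° from the x-axis; with |GW| = 33.9, W = G + 33.9·(cos 20.90°, sin 20.90°) = (60.56, -14.10). GW is perpendicular to WD; with |WD| = 17.9 on the right of GW, D = W + 17.9·(0.3567, -0.9342) = (66.95, -30.83). Then |BD| = |D − B| = 73.70.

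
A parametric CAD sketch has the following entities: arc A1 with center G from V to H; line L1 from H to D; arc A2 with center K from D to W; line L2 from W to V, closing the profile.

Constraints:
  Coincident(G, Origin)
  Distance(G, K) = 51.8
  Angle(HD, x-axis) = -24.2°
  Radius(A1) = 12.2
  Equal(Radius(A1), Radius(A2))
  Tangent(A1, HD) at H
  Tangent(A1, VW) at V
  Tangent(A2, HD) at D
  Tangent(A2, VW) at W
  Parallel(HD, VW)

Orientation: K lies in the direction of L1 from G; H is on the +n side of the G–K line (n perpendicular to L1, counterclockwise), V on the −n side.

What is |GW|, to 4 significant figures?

53.22

The slot axis is L1's direction at -24.2°, so u = (cos -24.2°, sin -24.2°) = (0.9121, -0.4099) and n = (−sin -24.2°, cos -24.2°) = (0.4099, 0.9121). G is at the origin and K lies 51.8 along u from G, so K = 51.8·u = (47.25, -21.23). Tangency of A1 to both parallel lines with radius 12.2 puts H and V at G ± 12.2·n: H = (5.001, 11.13), V = (-5.001, -11.13). Equal radii place D and W the same way about K: D = K + 12.2·n = (52.25, -10.11), W = K − 12.2·n = (42.25, -32.36). Then |GW| = |W − G| = 53.22.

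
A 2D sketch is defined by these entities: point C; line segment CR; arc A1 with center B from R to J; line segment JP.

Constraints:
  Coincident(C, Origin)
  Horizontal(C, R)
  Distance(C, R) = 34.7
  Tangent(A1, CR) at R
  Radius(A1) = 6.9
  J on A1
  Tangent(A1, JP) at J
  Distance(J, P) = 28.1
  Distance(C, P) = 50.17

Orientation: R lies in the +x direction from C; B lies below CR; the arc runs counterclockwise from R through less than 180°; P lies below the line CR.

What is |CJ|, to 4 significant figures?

29.33

C is at the origin; C and R share the same y with |CR| = 34.7 and R on the +x side, so R = (34.70, 0.000). Tangency of A1 to CR means the radius BR is perpendicular to CR, so B = R + (0, -6.9) = (34.70, -6.900). Since BJ ⟂ JP (tangency), |BP| = √(6.9² + 28.1²) = 28.93 regardless of where J sits on A1. So P lies on both circle(C, 50.17) and circle(B, 28.93); the below-CR intersection is P = (35.12, -35.83). J is the foot of the tangent from P: J = (28.02, -8.642).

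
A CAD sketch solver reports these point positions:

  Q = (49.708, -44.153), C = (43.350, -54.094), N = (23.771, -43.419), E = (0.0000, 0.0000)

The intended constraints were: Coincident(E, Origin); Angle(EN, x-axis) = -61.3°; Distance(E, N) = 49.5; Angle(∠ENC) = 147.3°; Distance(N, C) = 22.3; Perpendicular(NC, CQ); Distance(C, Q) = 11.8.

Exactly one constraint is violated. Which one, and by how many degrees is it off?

Perpendicular(NC, CQ) — off by 4.00°.

E = (0.00, 0.00) ✓; EN at -61.30° ✓; |EN| = 49.50 ✓; ∠ENC = 147.3° ✓; |NC| = 22.30 ✓; ∠(NC, CQ) = 86.00° ✗; |CQ| = 11.80 ✓.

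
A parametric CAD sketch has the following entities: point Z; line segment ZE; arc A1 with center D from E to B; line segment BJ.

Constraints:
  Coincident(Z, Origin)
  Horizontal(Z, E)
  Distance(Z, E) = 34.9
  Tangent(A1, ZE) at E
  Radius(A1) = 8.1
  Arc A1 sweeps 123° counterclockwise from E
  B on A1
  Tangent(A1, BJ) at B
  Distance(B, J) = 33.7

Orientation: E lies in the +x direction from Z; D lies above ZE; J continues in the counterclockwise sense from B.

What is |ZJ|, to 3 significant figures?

47.0

Z is at the origin; Z and E share the same y with |ZE| = 34.9 and E on the +x side, so E = (34.9, 0.00). Tangency of A1 to ZE means the radius DE is perpendicular to ZE, so D = E + (0, 8.1) = (34.9, 8.10). On A1, E sits at bearing -90° from D; a 123° counterclockwise sweep puts B at bearing 33°, so B = D + 8.1·(cos 33°, sin 33°) = (41.7, 12.5). Since A1 is tangent to BJ there, DB ⟂ BJ, so BJ runs along (−sin 33°, cos 33°); with |BJ| = 33.7, J = (23.3, 40.8). Then |ZJ| = |J − Z| = 47.0.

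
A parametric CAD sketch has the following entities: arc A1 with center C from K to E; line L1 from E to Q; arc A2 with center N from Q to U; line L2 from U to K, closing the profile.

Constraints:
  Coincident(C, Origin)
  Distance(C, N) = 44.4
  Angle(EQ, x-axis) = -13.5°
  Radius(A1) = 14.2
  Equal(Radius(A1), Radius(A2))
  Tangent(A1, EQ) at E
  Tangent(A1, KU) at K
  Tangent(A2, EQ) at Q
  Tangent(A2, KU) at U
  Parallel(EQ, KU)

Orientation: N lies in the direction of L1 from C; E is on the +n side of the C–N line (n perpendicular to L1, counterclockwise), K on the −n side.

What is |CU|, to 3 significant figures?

46.6

The slot axis is L1's direction at -13.5°, so u = (cos -13.5°, sin -13.5°) = (0.972, -0.233) and n = (−sin -13.5°, cos -13.5°) = (0.233, 0.972). C is at the origin and N lies 44.4 along u from C, so N = 44.4·u = (43.2, -10.4). Tangency of A1 to both parallel lines with radius 14.2 puts E and K at C ± 14.2·n: E = (3.31, 13.8), K = (-3.31, -13.8). Equal radii place Q and U the same way about N: Q = N + 14.2·n = (46.5, 3.44), U = N − 14.2·n = (39.9, -24.2). Then |CU| = |U − C| = 46.6.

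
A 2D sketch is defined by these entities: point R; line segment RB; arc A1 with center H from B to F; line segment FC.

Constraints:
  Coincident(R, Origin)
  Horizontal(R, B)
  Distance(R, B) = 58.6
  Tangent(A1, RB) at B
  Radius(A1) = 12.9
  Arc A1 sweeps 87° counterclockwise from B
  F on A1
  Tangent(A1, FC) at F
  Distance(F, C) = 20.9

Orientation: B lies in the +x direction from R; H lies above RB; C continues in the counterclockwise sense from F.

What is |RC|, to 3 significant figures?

79.8

R is at the origin; R and B share the same y with |RB| = 58.6 and B on the +x side, so B = (58.6, 0.00). Since A1 is tangent to RB there, HB ⟂ RB, so H = B + (0, 12.9) = (58.6, 12.9). On A1, B sits at bearing -90° from H; an 87° counterclockwise sweep puts F at bearing -3°, so F = H + 12.9·(cos -3°, sin -3°) = (71.5, 12.2). Tangency of A1 to FC means the radius HF is perpendicular to FC, so FC runs along (−sin -3°, cos -3°); with |FC| = 20.9, C = (72.6, 33.1). Then |RC| = |C − R| = 79.8.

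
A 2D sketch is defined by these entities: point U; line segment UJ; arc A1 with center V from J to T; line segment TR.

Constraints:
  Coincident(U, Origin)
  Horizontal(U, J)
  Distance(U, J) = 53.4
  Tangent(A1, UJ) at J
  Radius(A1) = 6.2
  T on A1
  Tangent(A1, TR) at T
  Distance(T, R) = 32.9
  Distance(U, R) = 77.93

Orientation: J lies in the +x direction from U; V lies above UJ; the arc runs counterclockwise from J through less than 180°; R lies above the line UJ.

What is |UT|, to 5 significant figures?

59.465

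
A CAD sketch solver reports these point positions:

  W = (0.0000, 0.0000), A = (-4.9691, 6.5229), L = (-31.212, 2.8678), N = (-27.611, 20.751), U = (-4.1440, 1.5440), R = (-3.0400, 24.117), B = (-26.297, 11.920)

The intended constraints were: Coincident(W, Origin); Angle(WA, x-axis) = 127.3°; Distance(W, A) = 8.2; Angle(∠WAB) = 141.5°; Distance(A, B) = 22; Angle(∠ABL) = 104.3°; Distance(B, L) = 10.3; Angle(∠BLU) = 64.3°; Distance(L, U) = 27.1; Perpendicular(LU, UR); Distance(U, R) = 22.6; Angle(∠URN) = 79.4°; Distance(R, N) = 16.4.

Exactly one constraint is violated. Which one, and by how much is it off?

Distance(R, N) = 16.4 — off by 8.40.

W = (0.00, 0.00) ✓; WA at 127.3° ✓; |WA| = 8.200 ✓; ∠WAB = 141.5° ✓; |AB| = 22.00 ✓; ∠ABL = 104.3° ✓; |BL| = 10.30 ✓; ∠BLU = 64.30° ✓; |LU| = 27.10 ✓; ∠(LU, UR) = 90.00° ✓; |UR| = 22.60 ✓; ∠URN = 79.40° ✓; |RN| = 24.80 ✗.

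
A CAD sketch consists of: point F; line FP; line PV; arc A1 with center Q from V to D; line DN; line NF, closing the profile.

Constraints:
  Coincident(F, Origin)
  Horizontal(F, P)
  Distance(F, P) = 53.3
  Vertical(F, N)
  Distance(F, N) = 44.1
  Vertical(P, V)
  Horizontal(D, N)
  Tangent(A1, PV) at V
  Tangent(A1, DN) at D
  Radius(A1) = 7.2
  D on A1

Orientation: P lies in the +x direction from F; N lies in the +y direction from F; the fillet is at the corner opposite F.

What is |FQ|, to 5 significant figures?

59.049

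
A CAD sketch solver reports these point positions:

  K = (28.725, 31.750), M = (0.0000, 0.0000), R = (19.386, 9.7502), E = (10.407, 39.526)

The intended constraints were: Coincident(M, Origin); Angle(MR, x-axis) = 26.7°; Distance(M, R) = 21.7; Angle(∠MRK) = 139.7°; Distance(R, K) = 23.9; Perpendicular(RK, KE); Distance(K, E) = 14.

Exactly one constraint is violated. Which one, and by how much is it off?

Distance(K, E) = 14 — off by 5.90.

M = (0.00, 0.00) ✓; MR at 26.70° ✓; |MR| = 21.70 ✓; ∠MRK = 139.7° ✓; |RK| = 23.90 ✓; ∠(RK, KE) = 90.00° ✓; |KE| = 19.90 ✗.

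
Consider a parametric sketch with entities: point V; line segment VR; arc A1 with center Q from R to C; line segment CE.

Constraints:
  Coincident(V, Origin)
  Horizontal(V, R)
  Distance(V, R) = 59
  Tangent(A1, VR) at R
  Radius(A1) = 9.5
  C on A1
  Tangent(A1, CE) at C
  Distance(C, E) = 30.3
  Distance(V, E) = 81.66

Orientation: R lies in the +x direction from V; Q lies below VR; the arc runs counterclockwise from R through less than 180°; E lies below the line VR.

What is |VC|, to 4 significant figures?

54.26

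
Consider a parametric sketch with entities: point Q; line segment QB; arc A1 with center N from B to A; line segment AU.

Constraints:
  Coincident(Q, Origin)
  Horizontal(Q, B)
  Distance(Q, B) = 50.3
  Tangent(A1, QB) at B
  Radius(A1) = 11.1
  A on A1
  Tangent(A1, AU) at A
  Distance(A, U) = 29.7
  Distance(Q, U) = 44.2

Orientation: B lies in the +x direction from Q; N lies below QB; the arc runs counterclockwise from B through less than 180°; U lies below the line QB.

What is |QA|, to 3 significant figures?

40.7

Q is at the origin; Q and B share the same y with |QB| = 50.3 and B on the +x side, so B = (50.3, 0.00). The tangent condition forces NB to be normal to QB, so N = B + (0, -11.1) = (50.3, -11.1). Since NA ⟂ AU (tangency), |NU| = √(11.1² + 29.7²) = 31.7 regardless of where A sits on A1. So U lies on both circle(Q, 44.2) and circle(N, 31.7); the below-QB intersection is U = (28.3, -33.9). A is the foot of the tangent from U: A = (40.1, -6.69).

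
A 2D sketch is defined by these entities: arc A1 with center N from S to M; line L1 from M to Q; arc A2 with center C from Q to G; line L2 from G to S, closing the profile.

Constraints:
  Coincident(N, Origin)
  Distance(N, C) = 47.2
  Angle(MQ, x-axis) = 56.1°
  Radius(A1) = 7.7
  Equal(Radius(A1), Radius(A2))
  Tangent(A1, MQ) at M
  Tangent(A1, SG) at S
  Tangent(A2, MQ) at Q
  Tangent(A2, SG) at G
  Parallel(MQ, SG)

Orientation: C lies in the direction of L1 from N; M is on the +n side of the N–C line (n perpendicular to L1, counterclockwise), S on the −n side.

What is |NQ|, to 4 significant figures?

47.82

The slot axis is L1's direction at 56.1°, so u = (cos 56.1°, sin 56.1°) = (0.5577, 0.8300) and n = (−sin 56.1°, cos 56.1°) = (-0.8300, 0.5577). N is at the origin and C lies 47.2 along u from N, so C = 47.2·u = (26.33, 39.18). Tangency of A1 to both parallel lines with radius 7.7 puts M and S at N ± 7.7·n: M = (-6.391, 4.295), S = (6.391, -4.295). Equal radii place Q and G the same way about C: Q = C + 7.7·n = (19.93, 43.47), G = C − 7.7·n = (32.72, 34.88). Then |NQ| = |Q − N| = 47.82.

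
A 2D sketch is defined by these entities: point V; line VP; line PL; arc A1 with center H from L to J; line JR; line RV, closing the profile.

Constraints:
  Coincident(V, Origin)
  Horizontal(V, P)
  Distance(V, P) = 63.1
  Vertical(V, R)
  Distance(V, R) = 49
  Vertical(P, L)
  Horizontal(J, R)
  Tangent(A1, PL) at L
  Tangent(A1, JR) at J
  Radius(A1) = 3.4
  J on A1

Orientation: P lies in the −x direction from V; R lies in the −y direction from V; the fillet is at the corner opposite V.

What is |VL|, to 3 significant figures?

77.9

V is at the origin; V and P share the same y with |VP| = 63.1 and P on the −x side, so P = (-63.1, 0.00). V and R share the same x with |VR| = 49.0 and R on the −y side, so R = (0.00, -49.0). The virtual corner opposite V is at (-63.1, -49.0). Tangency of A1 to PL means the radius HL is perpendicular to PL and since A1 is tangent to JR there, HJ ⟂ JR, with radius 3.4, so the center H sits 3.4 in from both sides at H = (-59.7, -45.6). That places the tangent points at L = (-63.1, -45.6) on PL and J = (-59.7, -49.0) on JR. Then |VL| = |L − V| = 77.9.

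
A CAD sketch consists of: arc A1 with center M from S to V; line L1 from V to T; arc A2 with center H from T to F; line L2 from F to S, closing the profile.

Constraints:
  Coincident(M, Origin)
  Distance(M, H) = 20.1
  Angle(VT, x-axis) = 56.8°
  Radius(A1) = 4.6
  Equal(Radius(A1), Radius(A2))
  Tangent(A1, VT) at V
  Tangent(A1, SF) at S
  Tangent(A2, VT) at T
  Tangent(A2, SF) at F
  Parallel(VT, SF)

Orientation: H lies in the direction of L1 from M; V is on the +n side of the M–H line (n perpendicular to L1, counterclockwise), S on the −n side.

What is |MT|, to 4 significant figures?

20.62

The slot axis is L1's direction at 56.8°, so u = (cos 56.8°, sin 56.8°) = (0.5476, 0.8368) and n = (−sin 56.8°, cos 56.8°) = (-0.8368, 0.5476). M is at the origin and H lies 20.1 along u from M, so H = 20.1·u = (11.01, 16.82). Tangency of A1 to both parallel lines with radius 4.6 puts V and S at M ± 4.6·n: V = (-3.849, 2.519), S = (3.849, -2.519). Equal radii place T and F the same way about H: T = H + 4.6·n = (7.157, 19.34), F = H − 4.6·n = (14.86, 14.30). Then |MT| = |T − M| = 20.62.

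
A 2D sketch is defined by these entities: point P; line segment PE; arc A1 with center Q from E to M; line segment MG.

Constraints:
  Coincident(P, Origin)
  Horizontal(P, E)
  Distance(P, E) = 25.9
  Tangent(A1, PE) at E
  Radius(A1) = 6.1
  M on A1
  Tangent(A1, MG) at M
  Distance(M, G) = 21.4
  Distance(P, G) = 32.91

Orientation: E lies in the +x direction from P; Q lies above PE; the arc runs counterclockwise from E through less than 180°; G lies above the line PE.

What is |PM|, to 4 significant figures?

32.35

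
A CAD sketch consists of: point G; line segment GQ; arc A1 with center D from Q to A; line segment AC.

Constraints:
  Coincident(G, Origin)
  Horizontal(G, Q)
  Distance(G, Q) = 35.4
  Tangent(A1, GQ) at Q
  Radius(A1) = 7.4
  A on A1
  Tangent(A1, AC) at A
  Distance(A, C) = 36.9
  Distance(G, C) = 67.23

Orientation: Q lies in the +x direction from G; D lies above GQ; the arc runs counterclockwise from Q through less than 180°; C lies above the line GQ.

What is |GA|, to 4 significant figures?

42.74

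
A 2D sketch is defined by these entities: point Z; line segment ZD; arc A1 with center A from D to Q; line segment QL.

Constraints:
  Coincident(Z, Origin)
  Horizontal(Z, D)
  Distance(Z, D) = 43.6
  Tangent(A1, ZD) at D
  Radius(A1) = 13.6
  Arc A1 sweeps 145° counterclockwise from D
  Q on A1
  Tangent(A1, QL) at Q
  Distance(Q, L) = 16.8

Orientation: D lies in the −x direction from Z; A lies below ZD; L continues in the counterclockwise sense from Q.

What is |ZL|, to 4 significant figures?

50.97

Z is at the origin; Z and D share the same y with |ZD| = 43.6 and D on the −x side, so D = (-43.60, 0.000). Since A1 is tangent to ZD there, AD ⟂ ZD, so A = D + (0, -13.6) = (-43.60, -13.60). On A1, D sits at bearing 90° from A; a 145° counterclockwise sweep puts Q at bearing 235°, so Q = A + 13.6·(cos 235°, sin 235°) = (-51.40, -24.74). Since A1 is tangent to QL there, AQ ⟂ QL, so QL runs along (−sin 235°, cos 235°); with |QL| = 16.8, L = (-37.64, -34.38). Then |ZL| = |L − Z| = 50.97.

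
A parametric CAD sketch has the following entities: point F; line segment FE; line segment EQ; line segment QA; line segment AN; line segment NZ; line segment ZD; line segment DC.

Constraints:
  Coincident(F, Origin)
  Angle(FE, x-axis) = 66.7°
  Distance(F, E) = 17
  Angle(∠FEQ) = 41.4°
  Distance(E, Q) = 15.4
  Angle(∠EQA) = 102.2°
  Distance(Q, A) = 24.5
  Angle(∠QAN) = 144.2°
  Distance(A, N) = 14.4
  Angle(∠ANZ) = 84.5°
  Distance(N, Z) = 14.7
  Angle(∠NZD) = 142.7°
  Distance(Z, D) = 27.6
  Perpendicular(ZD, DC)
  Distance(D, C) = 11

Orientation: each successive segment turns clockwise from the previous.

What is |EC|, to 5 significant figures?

1.0418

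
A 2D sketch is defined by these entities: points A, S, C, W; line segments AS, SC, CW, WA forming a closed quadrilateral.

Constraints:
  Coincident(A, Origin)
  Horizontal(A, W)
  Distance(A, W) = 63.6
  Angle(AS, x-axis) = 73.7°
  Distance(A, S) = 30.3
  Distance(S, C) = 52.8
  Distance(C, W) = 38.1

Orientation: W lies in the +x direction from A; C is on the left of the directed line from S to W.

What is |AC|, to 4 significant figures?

71.47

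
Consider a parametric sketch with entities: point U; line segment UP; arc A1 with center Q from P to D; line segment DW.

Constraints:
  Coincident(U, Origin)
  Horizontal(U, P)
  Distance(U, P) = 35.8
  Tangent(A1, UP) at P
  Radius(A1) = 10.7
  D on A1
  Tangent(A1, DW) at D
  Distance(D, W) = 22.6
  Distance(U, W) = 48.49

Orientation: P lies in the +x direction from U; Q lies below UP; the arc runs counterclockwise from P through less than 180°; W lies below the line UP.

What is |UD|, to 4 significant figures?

29.32

Checks: |UP| = 35.80 ✓; |QD| = 10.70 ✓; ∠(QD, DW) = 90.00° ✓; |DW| = 22.60 ✓; |UW| = 48.49 ✓.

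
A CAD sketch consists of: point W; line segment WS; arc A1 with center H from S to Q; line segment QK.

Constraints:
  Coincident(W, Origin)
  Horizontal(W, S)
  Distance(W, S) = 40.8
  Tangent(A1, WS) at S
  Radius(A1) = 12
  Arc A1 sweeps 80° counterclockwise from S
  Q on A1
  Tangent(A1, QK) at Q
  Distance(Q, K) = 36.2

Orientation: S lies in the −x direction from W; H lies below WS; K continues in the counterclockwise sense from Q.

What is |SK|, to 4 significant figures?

49.03

W is at the origin; W and S share the same y with |WS| = 40.8 and S on the −x side, so S = (-40.80, 0.000). Tangency of A1 to WS means the radius HS is perpendicular to WS, so H = S + (0, -12) = (-40.80, -12.00). On A1, S sits at bearing 90° from H; an 80° counterclockwise sweep puts Q at bearing 170°, so Q = H + 12.0·(cos 170°, sin 170°) = (-52.62, -9.916). The tangent condition forces HQ to be normal to QK, so QK runs along (−sin 170°, cos 170°); with |QK| = 36.2, K = (-58.90, -45.57). Then |SK| = |K − S| = 49.03.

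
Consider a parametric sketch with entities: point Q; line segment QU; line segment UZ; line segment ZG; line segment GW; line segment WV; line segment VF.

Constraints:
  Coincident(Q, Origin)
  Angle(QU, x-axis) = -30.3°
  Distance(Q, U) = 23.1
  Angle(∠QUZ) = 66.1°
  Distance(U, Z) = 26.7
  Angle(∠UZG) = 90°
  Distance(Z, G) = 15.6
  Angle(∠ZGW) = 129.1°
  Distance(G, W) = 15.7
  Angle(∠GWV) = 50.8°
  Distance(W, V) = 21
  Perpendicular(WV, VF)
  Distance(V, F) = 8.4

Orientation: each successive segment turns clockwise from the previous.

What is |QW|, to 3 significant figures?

6.77

Q is at the origin; QU runs at -30.3° with length 23.1, so U = (19.9, -11.7). ∠QUZ = 66.1° gives UZ at -144° from the x-axis; with |UZ| = 26.7, Z = (-1.71, -27.3). ∠UZG = 90.0° gives ZG at 126° from the x-axis; with |ZG| = 15.6, G = (-10.8, -14.6). ∠ZGW = 129.1° gives GW at 74.9° from the x-axis; with |GW| = 15.7, W = (-6.75, 0.538). Then |QW| = |W − Q| = 6.77.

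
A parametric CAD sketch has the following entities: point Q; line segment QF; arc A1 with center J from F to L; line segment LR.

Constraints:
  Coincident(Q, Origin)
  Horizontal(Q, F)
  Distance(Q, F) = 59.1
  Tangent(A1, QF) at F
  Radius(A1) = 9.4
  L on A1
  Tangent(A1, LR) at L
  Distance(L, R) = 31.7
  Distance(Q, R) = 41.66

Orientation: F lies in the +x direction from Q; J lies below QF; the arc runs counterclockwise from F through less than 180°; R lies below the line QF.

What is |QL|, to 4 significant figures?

52.05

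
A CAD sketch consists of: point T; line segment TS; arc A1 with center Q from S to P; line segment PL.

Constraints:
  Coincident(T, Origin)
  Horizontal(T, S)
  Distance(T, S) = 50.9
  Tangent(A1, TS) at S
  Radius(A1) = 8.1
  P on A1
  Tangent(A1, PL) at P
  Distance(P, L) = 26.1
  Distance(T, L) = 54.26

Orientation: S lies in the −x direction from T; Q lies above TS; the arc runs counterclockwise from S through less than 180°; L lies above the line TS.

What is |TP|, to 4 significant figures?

43.53

T is at the origin; T and S share the same y with |TS| = 50.9 and S on the −x side, so S = (-50.90, 0.000). Since A1 is tangent to TS there, QS ⟂ TS, so Q = S + (0, 8.1) = (-50.90, 8.100). Since QP ⟂ PL (tangency), |QL| = √(8.1² + 26.1²) = 27.33 regardless of where P sits on A1. So L lies on both circle(T, 54.26) and circle(Q, 27.33); the above-TS intersection is L = (-42.26, 34.03). P is the foot of the tangent from L: P = (-42.80, 7.933).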